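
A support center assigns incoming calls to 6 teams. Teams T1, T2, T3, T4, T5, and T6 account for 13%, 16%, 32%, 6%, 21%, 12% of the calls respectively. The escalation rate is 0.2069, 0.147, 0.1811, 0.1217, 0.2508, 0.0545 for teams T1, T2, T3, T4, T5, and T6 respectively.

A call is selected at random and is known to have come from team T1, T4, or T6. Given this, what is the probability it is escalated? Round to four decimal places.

P(E|S) ≈ 0.1314

Let S = {T1, T4, T6}.
P(S) = 0.13 + 0.06 + 0.12 = 0.31.
P(E ∩ S) = 0.2069·0.13 + 0.1217·0.06 + 0.0545·0.12 = 0.026897 + 0.007302 + 0.00654 = 0.040739.
P(E | S) = 0.040739 / 0.31 = 0.131416…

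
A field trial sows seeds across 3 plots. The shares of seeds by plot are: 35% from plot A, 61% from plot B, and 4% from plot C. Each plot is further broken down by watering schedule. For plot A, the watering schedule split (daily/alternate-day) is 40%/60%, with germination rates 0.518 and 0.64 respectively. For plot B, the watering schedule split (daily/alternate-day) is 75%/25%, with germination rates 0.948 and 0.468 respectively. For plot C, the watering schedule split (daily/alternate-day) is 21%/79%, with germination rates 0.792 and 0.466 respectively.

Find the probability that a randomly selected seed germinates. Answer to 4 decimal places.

P(G|A) = 0.4·0.518 + 0.6·0.64 = 0.2072 + 0.384 = 0.5912
P(G|B) = 0.75·0.948 + 0.25·0.468 = 0.711 + 0.117 = 0.828
P(G|C) = 0.21·0.792 + 0.79·0.466 = 0.16632 + 0.36814 = 0.53446
Then overall,
P(G) = 0.35·0.5912 + 0.61·0.828 + 0.04·0.53446
      = 0.20692 + 0.50508 + 0.0213784 = 0.7333784

P(G) ≈ 0.7334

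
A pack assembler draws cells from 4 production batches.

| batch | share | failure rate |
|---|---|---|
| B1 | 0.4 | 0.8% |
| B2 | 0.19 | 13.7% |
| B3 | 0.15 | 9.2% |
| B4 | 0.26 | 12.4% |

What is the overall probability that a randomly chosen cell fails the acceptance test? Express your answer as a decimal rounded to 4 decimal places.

Summing over the partition,
P(F) = P(F|B1)·P(B1) + P(F|B2)·P(B2) + P(F|B3)·P(B3) + P(F|B4)·P(B4)
      = 0.008·0.4 + 0.137·0.19 + 0.092·0.15 + 0.124·0.26
      = 0.0032 + 0.02603 + 0.0138 + 0.03224 = 0.07527

P(F) ≈ 0.0753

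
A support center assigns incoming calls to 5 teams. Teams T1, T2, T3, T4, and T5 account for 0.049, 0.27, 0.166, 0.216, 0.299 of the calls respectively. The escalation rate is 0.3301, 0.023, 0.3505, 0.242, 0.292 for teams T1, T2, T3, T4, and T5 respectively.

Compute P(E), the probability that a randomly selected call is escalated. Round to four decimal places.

P(E) = P(E|T1)·P(T1) + P(E|T2)·P(T2) + P(E|T3)·P(T3) + P(E|T4)·P(T4) + P(E|T5)·P(T5)
      = 0.3301·0.049 + 0.023·0.27 + 0.3505·0.166 + 0.242·0.216 + 0.292·0.299
      = 0.0161749 + 0.00621 + 0.058183 + 0.052272 + 0.087308 = 0.2201479

P(E) ≈ 0.2201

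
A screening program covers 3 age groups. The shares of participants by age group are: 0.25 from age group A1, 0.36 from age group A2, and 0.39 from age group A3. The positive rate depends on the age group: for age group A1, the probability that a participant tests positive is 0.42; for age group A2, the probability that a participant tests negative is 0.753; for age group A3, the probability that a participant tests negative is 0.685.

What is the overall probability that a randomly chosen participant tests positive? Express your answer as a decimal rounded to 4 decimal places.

P(T|A2) = 1 − 0.753 = 0.247.
P(T|A3) = 1 − 0.685 = 0.315.
Summing over the partition,
P(T) = P(T|A1)·P(A1) + P(T|A2)·P(A2) + P(T|A3)·P(A3)
      = 0.42·0.25 + 0.247·0.36 + 0.315·0.39
      = 0.105 + 0.08892 + 0.12285 = 0.31677

P(T) ≈ 0.3168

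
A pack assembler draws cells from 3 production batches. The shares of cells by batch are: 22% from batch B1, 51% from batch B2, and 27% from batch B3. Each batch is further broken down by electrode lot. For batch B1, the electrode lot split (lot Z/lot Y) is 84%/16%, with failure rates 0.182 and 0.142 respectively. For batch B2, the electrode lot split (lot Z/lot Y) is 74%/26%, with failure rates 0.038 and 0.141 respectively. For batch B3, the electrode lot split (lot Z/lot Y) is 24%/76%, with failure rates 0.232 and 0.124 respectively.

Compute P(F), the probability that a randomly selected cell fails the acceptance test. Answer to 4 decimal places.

P(F|B1) = 0.84·0.182 + 0.16·0.142 = 0.15288 + 0.02272 = 0.1756
P(F|B2) = 0.74·0.038 + 0.26·0.141 = 0.02812 + 0.03666 = 0.06478
P(F|B3) = 0.24·0.232 + 0.76·0.124 = 0.05568 + 0.09424 = 0.14992
Then overall,
P(F) = 0.22·0.1756 + 0.51·0.06478 + 0.27·0.14992
      = 0.038632 + 0.0330378 + 0.0404784 = 0.1121482

0.1121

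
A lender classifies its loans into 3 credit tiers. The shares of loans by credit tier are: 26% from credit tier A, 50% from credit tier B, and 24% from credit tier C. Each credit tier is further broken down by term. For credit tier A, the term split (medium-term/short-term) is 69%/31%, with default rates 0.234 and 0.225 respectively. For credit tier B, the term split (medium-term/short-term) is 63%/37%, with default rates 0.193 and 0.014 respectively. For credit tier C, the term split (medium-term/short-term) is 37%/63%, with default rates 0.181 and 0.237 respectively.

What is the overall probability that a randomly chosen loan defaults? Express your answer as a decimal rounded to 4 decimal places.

0.1754

P(D|A) = 0.69·0.234 + 0.31·0.225 = 0.16146 + 0.06975 = 0.23121
P(D|B) = 0.63·0.193 + 0.37·0.014 = 0.12159 + 0.00518 = 0.12677
P(D|C) = 0.37·0.181 + 0.63·0.237 = 0.06697 + 0.14931 = 0.21628
Then overall,
P(D) = 0.26·0.23121 + 0.5·0.12677 + 0.24·0.21628
      = 0.0601146 + 0.063385 + 0.0519072 = 0.1754068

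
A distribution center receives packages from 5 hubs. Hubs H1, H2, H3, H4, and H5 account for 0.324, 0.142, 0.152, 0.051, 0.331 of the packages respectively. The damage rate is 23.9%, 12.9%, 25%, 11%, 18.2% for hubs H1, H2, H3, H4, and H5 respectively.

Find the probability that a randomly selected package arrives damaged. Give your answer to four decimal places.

P(D) ≈ 0.1996

P(D) = P(D|H1)·P(H1) + P(D|H2)·P(H2) + P(D|H3)·P(H3) + P(D|H4)·P(H4) + P(D|H5)·P(H5)
      = 0.239·0.324 + 0.129·0.142 + 0.25·0.152 + 0.11·0.051 + 0.182·0.331
      = 0.077436 + 0.018318 + 0.038 + 0.00561 + 0.060242 = 0.199606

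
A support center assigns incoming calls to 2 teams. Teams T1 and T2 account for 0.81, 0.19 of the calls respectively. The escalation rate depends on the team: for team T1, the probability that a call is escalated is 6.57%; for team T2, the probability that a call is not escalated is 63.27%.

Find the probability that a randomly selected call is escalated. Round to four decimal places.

0.1230

P(E|T2) = 1 − 0.6327 = 0.3673.
By the law of total probability,
P(E) = P(E|T1)·P(T1) + P(E|T2)·P(T2)
      = 0.0657·0.81 + 0.3673·0.19
      = 0.053217 + 0.069787 = 0.123004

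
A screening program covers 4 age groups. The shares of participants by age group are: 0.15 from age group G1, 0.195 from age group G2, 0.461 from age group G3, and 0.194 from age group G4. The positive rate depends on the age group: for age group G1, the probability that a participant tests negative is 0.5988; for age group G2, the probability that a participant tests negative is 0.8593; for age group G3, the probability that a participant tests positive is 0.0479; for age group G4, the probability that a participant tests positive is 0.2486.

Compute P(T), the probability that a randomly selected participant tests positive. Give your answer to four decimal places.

0.1579

P(T|G1) = 1 − 0.5988 = 0.4012.
P(T|G2) = 1 − 0.8593 = 0.1407.
P(T) = P(T|G1)·P(G1) + P(T|G2)·P(G2) + P(T|G3)·P(G3) + P(T|G4)·P(G4)
      = 0.4012·0.15 + 0.1407·0.195 + 0.0479·0.461 + 0.2486·0.194
      = 0.06018 + 0.0274365 + 0.0220819 + 0.0482284 = 0.1579268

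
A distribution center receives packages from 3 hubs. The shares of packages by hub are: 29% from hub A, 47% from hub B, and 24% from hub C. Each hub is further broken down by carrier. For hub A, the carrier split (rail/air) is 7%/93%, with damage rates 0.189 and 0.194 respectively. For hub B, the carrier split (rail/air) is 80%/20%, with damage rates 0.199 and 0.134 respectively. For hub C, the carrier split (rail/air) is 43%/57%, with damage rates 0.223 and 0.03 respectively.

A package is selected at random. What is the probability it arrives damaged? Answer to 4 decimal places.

0.1707

P(D|A) = 0.07·0.189 + 0.93·0.194 = 0.01323 + 0.18042 = 0.19365
P(D|B) = 0.8·0.199 + 0.2·0.134 = 0.1592 + 0.0268 = 0.186
P(D|C) = 0.43·0.223 + 0.57·0.03 = 0.09589 + 0.0171 = 0.11299
By total probability over the outer partition,
P(D) = 0.29·0.19365 + 0.47·0.186 + 0.24·0.11299
      = 0.0561585 + 0.08742 + 0.0271176 = 0.1706961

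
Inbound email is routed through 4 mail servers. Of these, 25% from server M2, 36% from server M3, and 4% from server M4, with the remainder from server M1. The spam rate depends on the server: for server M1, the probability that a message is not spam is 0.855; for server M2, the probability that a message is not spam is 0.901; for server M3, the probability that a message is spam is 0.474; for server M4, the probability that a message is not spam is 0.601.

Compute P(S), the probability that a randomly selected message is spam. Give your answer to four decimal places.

P(M1) = 1 − (0.25 + 0.36 + 0.04) = 0.35.
P(S|M1) = 1 − 0.855 = 0.145.
P(S|M2) = 1 − 0.901 = 0.099.
P(S|M4) = 1 − 0.601 = 0.399.
Summing over the partition,
P(S) = P(S|M1)·P(M1) + P(S|M2)·P(M2) + P(S|M3)·P(M3) + P(S|M4)·P(M4)
      = 0.145·0.35 + 0.099·0.25 + 0.474·0.36 + 0.399·0.04
      = 0.05075 + 0.02475 + 0.17064 + 0.01596 = 0.2621

P(S) ≈ 0.2621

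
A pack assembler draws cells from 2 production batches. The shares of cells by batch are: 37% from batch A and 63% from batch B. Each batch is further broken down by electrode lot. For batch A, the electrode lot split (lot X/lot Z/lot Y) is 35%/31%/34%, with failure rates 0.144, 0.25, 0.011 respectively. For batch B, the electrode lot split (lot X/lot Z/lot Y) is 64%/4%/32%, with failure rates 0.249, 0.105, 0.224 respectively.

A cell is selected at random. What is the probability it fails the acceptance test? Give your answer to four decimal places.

P(F|A) = 0.35·0.144 + 0.31·0.25 + 0.34·0.011 = 0.0504 + 0.0775 + 0.00374 = 0.13164
P(F|B) = 0.64·0.249 + 0.04·0.105 + 0.32·0.224 = 0.15936 + 0.0042 + 0.07168 = 0.23524
By total probability over the outer partition,
P(F) = 0.37·0.13164 + 0.63·0.23524
      = 0.0487068 + 0.1482012 = 0.196908

0.1969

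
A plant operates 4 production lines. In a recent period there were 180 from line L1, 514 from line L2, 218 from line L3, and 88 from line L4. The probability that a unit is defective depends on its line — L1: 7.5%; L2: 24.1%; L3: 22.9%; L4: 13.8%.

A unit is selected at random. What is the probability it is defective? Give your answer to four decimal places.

0.1994

Total: 180 + 514 + 218 + 88 = 1000.
P(L1) = 180/1000 = 0.18. P(L2) = 514/1000 = 0.514. P(L3) = 218/1000 = 0.218. P(L4) = 88/1000 = 0.088.
By the law of total probability,
P(D) = P(D|L1)·P(L1) + P(D|L2)·P(L2) + P(D|L3)·P(L3) + P(D|L4)·P(L4)
      = 0.075·0.18 + 0.241·0.514 + 0.229·0.218 + 0.138·0.088
      = 0.0135 + 0.123874 + 0.049922 + 0.012144 = 0.19944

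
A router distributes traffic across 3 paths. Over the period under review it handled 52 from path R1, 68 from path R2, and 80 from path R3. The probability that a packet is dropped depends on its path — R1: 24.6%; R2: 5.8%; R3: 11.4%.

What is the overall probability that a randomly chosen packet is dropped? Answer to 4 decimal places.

P(L) ≈ 0.1293

Total: 52 + 68 + 80 = 200.
P(R1) = 52/200 = 0.26. P(R2) = 68/200 = 0.34. P(R3) = 80/200 = 0.4.
P(L) = P(L|R1)·P(R1) + P(L|R2)·P(R2) + P(L|R3)·P(R3)
      = 0.246·0.26 + 0.058·0.34 + 0.114·0.4
      = 0.06396 + 0.01972 + 0.0456 = 0.12928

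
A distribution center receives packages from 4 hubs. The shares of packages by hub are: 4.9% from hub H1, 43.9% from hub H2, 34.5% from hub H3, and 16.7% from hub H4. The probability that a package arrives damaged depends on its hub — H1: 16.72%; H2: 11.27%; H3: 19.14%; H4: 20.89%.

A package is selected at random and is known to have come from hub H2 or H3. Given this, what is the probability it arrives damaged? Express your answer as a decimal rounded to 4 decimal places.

0.1473

Let S = {H2, H3}.
P(S) = 0.439 + 0.345 = 0.784.
P(D ∩ S) = 0.1127·0.439 + 0.1914·0.345 = 0.0494753 + 0.066033 = 0.1155083.
P(D | S) = 0.1155083 / 0.784 = 0.147332…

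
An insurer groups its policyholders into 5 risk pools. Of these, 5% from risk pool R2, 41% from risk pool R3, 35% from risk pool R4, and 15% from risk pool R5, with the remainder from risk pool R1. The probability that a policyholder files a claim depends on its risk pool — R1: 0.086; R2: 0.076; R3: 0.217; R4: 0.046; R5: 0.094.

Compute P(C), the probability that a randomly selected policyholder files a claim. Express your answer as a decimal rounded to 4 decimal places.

0.1264

P(R1) = 1 − (0.05 + 0.41 + 0.35 + 0.15) = 0.04.
By the law of total probability,
P(C) = P(C|R1)·P(R1) + P(C|R2)·P(R2) + P(C|R3)·P(R3) + P(C|R4)·P(R4) + P(C|R5)·P(R5)
      = 0.086·0.04 + 0.076·0.05 + 0.217·0.41 + 0.046·0.35 + 0.094·0.15
      = 0.00344 + 0.0038 + 0.08897 + 0.0161 + 0.0141 = 0.12641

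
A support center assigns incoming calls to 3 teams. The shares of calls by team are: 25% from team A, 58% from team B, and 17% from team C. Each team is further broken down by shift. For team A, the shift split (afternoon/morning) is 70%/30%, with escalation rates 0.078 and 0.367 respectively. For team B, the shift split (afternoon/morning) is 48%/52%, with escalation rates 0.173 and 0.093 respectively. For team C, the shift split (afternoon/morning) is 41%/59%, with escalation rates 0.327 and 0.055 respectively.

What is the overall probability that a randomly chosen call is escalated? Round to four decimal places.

P(E) ≈ 0.1457

P(E|A) = 0.7·0.078 + 0.3·0.367 = 0.0546 + 0.1101 = 0.1647
P(E|B) = 0.48·0.173 + 0.52·0.093 = 0.08304 + 0.04836 = 0.1314
P(E|C) = 0.41·0.327 + 0.59·0.055 = 0.13407 + 0.03245 = 0.16652
Then overall,
P(E) = 0.25·0.1647 + 0.58·0.1314 + 0.17·0.16652
      = 0.041175 + 0.076212 + 0.0283084 = 0.1456954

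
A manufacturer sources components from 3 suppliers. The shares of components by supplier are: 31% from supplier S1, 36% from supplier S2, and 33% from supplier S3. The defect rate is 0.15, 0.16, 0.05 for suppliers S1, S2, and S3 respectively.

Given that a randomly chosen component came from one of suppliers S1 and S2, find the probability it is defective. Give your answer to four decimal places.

Let S = {S1, S2}.
P(S) = 0.31 + 0.36 = 0.67.
P(D ∩ S) = 0.15·0.31 + 0.16·0.36 = 0.0465 + 0.0576 = 0.1041.
P(D | S) = 0.1041 / 0.67 = 0.155373…

0.1554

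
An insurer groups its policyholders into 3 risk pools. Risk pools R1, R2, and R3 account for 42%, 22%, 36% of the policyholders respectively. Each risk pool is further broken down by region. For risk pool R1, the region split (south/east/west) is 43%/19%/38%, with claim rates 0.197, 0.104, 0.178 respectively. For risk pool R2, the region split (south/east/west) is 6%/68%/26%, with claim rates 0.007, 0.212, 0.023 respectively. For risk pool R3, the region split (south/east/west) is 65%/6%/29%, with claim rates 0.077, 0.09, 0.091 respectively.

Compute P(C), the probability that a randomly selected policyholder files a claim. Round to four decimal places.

P(C) ≈ 0.1349

P(C|R1) = 0.43·0.197 + 0.19·0.104 + 0.38·0.178 = 0.08471 + 0.01976 + 0.06764 = 0.17211
P(C|R2) = 0.06·0.007 + 0.68·0.212 + 0.26·0.023 = 0.00042 + 0.14416 + 0.00598 = 0.15056
P(C|R3) = 0.65·0.077 + 0.06·0.09 + 0.29·0.091 = 0.05005 + 0.0054 + 0.02639 = 0.08184
Then overall,
P(C) = 0.42·0.17211 + 0.22·0.15056 + 0.36·0.08184
      = 0.0722862 + 0.0331232 + 0.0294624 = 0.1348718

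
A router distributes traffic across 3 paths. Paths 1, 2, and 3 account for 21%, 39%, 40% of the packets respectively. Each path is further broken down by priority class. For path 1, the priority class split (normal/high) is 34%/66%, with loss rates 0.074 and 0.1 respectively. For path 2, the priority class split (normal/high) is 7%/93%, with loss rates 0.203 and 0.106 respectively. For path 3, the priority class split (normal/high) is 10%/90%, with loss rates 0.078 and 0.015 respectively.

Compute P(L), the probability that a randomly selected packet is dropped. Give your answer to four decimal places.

0.0717

P(L|1) = 0.34·0.074 + 0.66·0.1 = 0.02516 + 0.066 = 0.09116
P(L|2) = 0.07·0.203 + 0.93·0.106 = 0.01421 + 0.09858 = 0.11279
P(L|3) = 0.1·0.078 + 0.9·0.015 = 0.0078 + 0.0135 = 0.0213
By total probability over the outer partition,
P(L) = 0.21·0.09116 + 0.39·0.11279 + 0.4·0.0213
      = 0.0191436 + 0.0439881 + 0.00852 = 0.0716517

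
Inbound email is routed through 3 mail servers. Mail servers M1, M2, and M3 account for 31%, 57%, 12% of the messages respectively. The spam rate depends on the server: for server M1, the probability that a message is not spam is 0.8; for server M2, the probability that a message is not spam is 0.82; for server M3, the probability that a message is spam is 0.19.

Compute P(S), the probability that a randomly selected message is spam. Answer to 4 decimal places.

P(S|M1) = 1 − 0.8 = 0.2.
P(S|M2) = 1 − 0.82 = 0.18.
P(S) = P(S|M1)·P(M1) + P(S|M2)·P(M2) + P(S|M3)·P(M3)
      = 0.2·0.31 + 0.18·0.57 + 0.19·0.12
      = 0.062 + 0.1026 + 0.0228 = 0.1874

0.1874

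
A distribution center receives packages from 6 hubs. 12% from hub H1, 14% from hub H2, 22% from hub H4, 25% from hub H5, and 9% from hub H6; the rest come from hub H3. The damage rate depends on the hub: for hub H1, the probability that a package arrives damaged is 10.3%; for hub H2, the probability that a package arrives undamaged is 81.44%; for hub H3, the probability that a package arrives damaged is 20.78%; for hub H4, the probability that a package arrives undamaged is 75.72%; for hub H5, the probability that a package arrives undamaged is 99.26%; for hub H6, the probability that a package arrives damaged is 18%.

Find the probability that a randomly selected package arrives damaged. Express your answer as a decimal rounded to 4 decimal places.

P(H3) = 1 − (0.12 + 0.14 + 0.22 + 0.25 + 0.09) = 0.18.
P(D|H2) = 1 − 0.8144 = 0.1856.
P(D|H4) = 1 − 0.7572 = 0.2428.
P(D|H5) = 1 − 0.9926 = 0.0074.
Using total probability over the partition,
P(D) = P(D|H1)·P(H1) + P(D|H2)·P(H2) + P(D|H3)·P(H3) + P(D|H4)·P(H4) + P(D|H5)·P(H5) + P(D|H6)·P(H6)
      = 0.103·0.12 + 0.1856·0.14 + 0.2078·0.18 + 0.2428·0.22 + 0.0074·0.25 + 0.18·0.09
      = 0.01236 + 0.025984 + 0.037404 + 0.053416 + 0.00185 + 0.0162 = 0.147214

P(D) ≈ 0.1472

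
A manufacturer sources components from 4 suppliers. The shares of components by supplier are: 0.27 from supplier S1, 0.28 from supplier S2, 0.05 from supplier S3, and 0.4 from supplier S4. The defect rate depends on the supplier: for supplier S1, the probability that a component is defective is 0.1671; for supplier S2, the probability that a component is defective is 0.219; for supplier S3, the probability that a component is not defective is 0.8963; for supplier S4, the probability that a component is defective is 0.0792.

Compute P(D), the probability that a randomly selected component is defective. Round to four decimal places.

P(D) ≈ 0.1433

P(D|S3) = 1 − 0.8963 = 0.1037.
P(D) = P(D|S1)·P(S1) + P(D|S2)·P(S2) + P(D|S3)·P(S3) + P(D|S4)·P(S4)
      = 0.1671·0.27 + 0.219·0.28 + 0.1037·0.05 + 0.0792·0.4
      = 0.045117 + 0.06132 + 0.005185 + 0.03168 = 0.143302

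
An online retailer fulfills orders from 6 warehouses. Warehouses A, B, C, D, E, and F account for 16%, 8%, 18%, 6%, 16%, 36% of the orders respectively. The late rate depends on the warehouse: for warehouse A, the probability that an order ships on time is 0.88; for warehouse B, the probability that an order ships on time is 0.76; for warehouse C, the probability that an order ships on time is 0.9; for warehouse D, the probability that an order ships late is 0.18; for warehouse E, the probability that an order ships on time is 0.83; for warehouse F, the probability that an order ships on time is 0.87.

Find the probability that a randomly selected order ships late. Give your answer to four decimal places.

P(L) ≈ 0.1412

P(L|A) = 1 − 0.88 = 0.12.
P(L|B) = 1 − 0.76 = 0.24.
P(L|C) = 1 − 0.9 = 0.1.
P(L|E) = 1 − 0.83 = 0.17.
P(L|F) = 1 − 0.87 = 0.13.
P(L) = P(L|A)·P(A) + P(L|B)·P(B) + P(L|C)·P(C) + P(L|D)·P(D) + P(L|E)·P(E) + P(L|F)·P(F)
      = 0.12·0.16 + 0.24·0.08 + 0.1·0.18 + 0.18·0.06 + 0.17·0.16 + 0.13·0.36
      = 0.0192 + 0.0192 + 0.018 + 0.0108 + 0.0272 + 0.0468 = 0.1412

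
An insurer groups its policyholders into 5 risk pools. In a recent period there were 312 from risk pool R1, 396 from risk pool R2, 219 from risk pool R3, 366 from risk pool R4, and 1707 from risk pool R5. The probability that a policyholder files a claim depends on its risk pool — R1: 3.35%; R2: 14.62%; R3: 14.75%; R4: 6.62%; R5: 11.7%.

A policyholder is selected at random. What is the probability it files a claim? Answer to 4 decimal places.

Total: 312 + 396 + 219 + 366 + 1707 = 3000.
P(R1) = 312/3000 = 0.104. P(R2) = 396/3000 = 0.132. P(R3) = 219/3000 = 0.073. P(R4) = 366/3000 = 0.122. P(R5) = 1707/3000 = 0.569.
P(C) = P(C|R1)·P(R1) + P(C|R2)·P(R2) + P(C|R3)·P(R3) + P(C|R4)·P(R4) + P(C|R5)·P(R5)
      = 0.0335·0.104 + 0.1462·0.132 + 0.1475·0.073 + 0.0662·0.122 + 0.117·0.569
      = 0.003484 + 0.0192984 + 0.0107675 + 0.0080764 + 0.066573 = 0.1081993

P(C) ≈ 0.1082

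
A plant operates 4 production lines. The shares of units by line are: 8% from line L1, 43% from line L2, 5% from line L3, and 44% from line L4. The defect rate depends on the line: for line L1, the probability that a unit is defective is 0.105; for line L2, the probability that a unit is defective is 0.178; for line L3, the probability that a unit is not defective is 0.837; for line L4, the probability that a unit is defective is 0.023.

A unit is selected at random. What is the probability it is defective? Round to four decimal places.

P(D|L3) = 1 − 0.837 = 0.163.
P(D) = P(D|L1)·P(L1) + P(D|L2)·P(L2) + P(D|L3)·P(L3) + P(D|L4)·P(L4)
      = 0.105·0.08 + 0.178·0.43 + 0.163·0.05 + 0.023·0.44
      = 0.0084 + 0.07654 + 0.00815 + 0.01012 = 0.10321

P(D) ≈ 0.1032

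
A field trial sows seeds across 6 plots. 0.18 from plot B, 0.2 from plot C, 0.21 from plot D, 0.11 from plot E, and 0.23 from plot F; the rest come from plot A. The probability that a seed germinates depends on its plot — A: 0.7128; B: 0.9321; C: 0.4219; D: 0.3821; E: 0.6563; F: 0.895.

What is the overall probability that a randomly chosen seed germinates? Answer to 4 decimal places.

0.6603

P(A) = 1 − (0.18 + 0.2 + 0.21 + 0.11 + 0.23) = 0.07.
Summing over the partition,
P(G) = P(G|A)·P(A) + P(G|B)·P(B) + P(G|C)·P(C) + P(G|D)·P(D) + P(G|E)·P(E) + P(G|F)·P(F)
      = 0.7128·0.07 + 0.9321·0.18 + 0.4219·0.2 + 0.3821·0.21 + 0.6563·0.11 + 0.895·0.23
      = 0.049896 + 0.167778 + 0.08438 + 0.080241 + 0.072193 + 0.20585 = 0.660338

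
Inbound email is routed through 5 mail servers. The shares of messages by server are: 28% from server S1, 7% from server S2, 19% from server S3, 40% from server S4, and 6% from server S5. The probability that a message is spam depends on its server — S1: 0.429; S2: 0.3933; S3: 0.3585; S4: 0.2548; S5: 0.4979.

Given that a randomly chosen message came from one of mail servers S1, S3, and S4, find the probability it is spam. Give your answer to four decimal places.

P(S|J) ≈ 0.3335

Let J = {S1, S3, S4}.
P(J) = 0.28 + 0.19 + 0.4 = 0.87.
P(S ∩ J) = 0.429·0.28 + 0.3585·0.19 + 0.2548·0.4 = 0.12012 + 0.068115 + 0.10192 = 0.290155.
P(S | J) = 0.290155 / 0.87 = 0.333511…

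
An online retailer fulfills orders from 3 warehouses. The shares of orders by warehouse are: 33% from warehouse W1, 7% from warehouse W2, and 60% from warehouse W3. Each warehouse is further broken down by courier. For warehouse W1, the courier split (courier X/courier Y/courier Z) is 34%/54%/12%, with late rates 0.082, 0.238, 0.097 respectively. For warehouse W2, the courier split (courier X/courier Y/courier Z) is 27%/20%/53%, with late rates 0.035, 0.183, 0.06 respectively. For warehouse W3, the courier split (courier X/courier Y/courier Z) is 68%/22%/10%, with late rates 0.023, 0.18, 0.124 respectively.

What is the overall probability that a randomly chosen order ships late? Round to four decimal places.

P(L|W1) = 0.34·0.082 + 0.54·0.238 + 0.12·0.097 = 0.02788 + 0.12852 + 0.01164 = 0.16804
P(L|W2) = 0.27·0.035 + 0.2·0.183 + 0.53·0.06 = 0.00945 + 0.0366 + 0.0318 = 0.07785
P(L|W3) = 0.68·0.023 + 0.22·0.18 + 0.1·0.124 = 0.01564 + 0.0396 + 0.0124 = 0.06764
Then overall,
P(L) = 0.33·0.16804 + 0.07·0.07785 + 0.6·0.06764
      = 0.0554532 + 0.0054495 + 0.040584 = 0.1014867

P(L) ≈ 0.1015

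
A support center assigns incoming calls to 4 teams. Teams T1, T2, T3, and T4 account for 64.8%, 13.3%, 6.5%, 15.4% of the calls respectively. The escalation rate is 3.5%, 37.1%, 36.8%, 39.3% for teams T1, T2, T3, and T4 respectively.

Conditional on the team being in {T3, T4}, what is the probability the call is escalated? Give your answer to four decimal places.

Let S = {T3, T4}.
P(S) = 0.065 + 0.154 = 0.219.
P(E ∩ S) = 0.368·0.065 + 0.393·0.154 = 0.02392 + 0.060522 = 0.084442.
P(E | S) = 0.084442 / 0.219 = 0.385580…

0.3856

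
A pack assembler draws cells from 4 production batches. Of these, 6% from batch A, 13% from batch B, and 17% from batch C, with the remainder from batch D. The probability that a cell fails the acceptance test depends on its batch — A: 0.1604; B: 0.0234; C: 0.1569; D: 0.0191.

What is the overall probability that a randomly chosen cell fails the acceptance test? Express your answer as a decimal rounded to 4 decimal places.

P(D) = 1 − (0.06 + 0.13 + 0.17) = 0.64.
By the law of total probability,
P(F) = P(F|A)·P(A) + P(F|B)·P(B) + P(F|C)·P(C) + P(F|D)·P(D)
      = 0.1604·0.06 + 0.0234·0.13 + 0.1569·0.17 + 0.0191·0.64
      = 0.009624 + 0.003042 + 0.026673 + 0.012224 = 0.051563

P(F) ≈ 0.0516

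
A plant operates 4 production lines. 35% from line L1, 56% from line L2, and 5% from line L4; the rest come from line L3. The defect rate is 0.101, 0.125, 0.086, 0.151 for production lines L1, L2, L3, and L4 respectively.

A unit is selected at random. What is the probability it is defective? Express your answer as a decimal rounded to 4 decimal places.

P(D) ≈ 0.1163

P(L3) = 1 − (0.35 + 0.56 + 0.05) = 0.04.
P(D) = P(D|L1)·P(L1) + P(D|L2)·P(L2) + P(D|L3)·P(L3) + P(D|L4)·P(L4)
      = 0.101·0.35 + 0.125·0.56 + 0.086·0.04 + 0.151·0.05
      = 0.03535 + 0.07 + 0.00344 + 0.00755 = 0.11634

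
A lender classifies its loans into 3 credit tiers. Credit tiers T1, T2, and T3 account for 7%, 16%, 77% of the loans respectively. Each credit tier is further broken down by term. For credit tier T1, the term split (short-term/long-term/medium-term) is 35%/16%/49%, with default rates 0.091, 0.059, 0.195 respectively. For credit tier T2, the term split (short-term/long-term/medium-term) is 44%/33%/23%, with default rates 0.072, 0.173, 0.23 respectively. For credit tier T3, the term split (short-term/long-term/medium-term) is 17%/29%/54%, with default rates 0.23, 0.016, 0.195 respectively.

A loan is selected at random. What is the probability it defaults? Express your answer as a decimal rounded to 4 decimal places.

P(D|T1) = 0.35·0.091 + 0.16·0.059 + 0.49·0.195 = 0.03185 + 0.00944 + 0.09555 = 0.13684
P(D|T2) = 0.44·0.072 + 0.33·0.173 + 0.23·0.23 = 0.03168 + 0.05709 + 0.0529 = 0.14167
P(D|T3) = 0.17·0.23 + 0.29·0.016 + 0.54·0.195 = 0.0391 + 0.00464 + 0.1053 = 0.14904
By total probability over the outer partition,
P(D) = 0.07·0.13684 + 0.16·0.14167 + 0.77·0.14904
      = 0.0095788 + 0.0226672 + 0.1147608 = 0.1470068

P(D) ≈ 0.1470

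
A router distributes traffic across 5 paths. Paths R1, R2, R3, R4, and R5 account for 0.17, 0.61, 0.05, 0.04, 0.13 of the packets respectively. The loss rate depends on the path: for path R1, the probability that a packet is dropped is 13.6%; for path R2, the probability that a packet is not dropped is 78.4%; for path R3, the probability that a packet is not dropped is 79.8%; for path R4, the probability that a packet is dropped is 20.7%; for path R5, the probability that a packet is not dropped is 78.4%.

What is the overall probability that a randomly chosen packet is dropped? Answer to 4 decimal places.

P(L) ≈ 0.2013

P(L|R2) = 1 − 0.784 = 0.216.
P(L|R3) = 1 − 0.798 = 0.202.
P(L|R5) = 1 − 0.784 = 0.216.
Summing over the partition,
P(L) = P(L|R1)·P(R1) + P(L|R2)·P(R2) + P(L|R3)·P(R3) + P(L|R4)·P(R4) + P(L|R5)·P(R5)
      = 0.136·0.17 + 0.216·0.61 + 0.202·0.05 + 0.207·0.04 + 0.216·0.13
      = 0.02312 + 0.13176 + 0.0101 + 0.00828 + 0.02808 = 0.20134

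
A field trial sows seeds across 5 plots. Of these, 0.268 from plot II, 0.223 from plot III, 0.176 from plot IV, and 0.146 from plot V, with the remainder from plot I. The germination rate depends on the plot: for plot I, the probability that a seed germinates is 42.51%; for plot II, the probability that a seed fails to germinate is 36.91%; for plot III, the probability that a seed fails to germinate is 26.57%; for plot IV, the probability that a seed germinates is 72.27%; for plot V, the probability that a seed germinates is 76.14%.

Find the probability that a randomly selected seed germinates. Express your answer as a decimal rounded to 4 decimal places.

0.6507

P(I) = 1 − (0.268 + 0.223 + 0.176 + 0.146) = 0.187.
P(G|II) = 1 − 0.3691 = 0.6309.
P(G|III) = 1 − 0.2657 = 0.7343.
P(G) = P(G|I)·P(I) + P(G|II)·P(II) + P(G|III)·P(III) + P(G|IV)·P(IV) + P(G|V)·P(V)
      = 0.4251·0.187 + 0.6309·0.268 + 0.7343·0.223 + 0.7227·0.176 + 0.7614·0.146
      = 0.0794937 + 0.1690812 + 0.1637489 + 0.1271952 + 0.1111644 = 0.6506834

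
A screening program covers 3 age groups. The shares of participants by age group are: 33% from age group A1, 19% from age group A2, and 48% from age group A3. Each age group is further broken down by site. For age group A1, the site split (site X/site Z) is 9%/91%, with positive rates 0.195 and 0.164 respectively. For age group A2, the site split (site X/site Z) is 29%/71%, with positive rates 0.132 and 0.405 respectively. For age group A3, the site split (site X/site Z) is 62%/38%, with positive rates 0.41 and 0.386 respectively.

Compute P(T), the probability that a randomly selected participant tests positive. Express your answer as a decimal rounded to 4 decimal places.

0.3094

P(T|A1) = 0.09·0.195 + 0.91·0.164 = 0.01755 + 0.14924 = 0.16679
P(T|A2) = 0.29·0.132 + 0.71·0.405 = 0.03828 + 0.28755 = 0.32583
P(T|A3) = 0.62·0.41 + 0.38·0.386 = 0.2542 + 0.14668 = 0.40088
Then overall,
P(T) = 0.33·0.16679 + 0.19·0.32583 + 0.48·0.40088
      = 0.0550407 + 0.0619077 + 0.1924224 = 0.3093708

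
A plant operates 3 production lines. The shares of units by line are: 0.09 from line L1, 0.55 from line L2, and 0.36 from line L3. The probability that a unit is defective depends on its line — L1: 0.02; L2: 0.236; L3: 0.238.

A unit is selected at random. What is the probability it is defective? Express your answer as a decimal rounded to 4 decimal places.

P(D) ≈ 0.2173

P(D) = P(D|L1)·P(L1) + P(D|L2)·P(L2) + P(D|L3)·P(L3)
      = 0.02·0.09 + 0.236·0.55 + 0.238·0.36
      = 0.0018 + 0.1298 + 0.08568 = 0.21728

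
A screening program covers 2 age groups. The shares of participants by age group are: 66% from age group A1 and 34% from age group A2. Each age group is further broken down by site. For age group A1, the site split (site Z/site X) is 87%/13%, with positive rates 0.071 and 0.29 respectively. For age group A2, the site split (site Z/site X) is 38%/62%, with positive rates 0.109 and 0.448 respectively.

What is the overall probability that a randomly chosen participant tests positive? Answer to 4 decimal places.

0.1742

P(T|A1) = 0.87·0.071 + 0.13·0.29 = 0.06177 + 0.0377 = 0.09947
P(T|A2) = 0.38·0.109 + 0.62·0.448 = 0.04142 + 0.27776 = 0.31918
Then overall,
P(T) = 0.66·0.09947 + 0.34·0.31918
      = 0.0656502 + 0.1085212 = 0.1741714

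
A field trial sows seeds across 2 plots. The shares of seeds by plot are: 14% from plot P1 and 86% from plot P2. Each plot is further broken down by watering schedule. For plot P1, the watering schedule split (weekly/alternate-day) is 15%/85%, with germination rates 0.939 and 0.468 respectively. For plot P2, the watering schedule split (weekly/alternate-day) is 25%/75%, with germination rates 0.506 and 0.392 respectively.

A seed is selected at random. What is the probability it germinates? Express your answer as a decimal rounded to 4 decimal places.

0.4370

P(G|P1) = 0.15·0.939 + 0.85·0.468 = 0.14085 + 0.3978 = 0.53865
P(G|P2) = 0.25·0.506 + 0.75·0.392 = 0.1265 + 0.294 = 0.4205
Then overall,
P(G) = 0.14·0.53865 + 0.86·0.4205
      = 0.075411 + 0.36163 = 0.437041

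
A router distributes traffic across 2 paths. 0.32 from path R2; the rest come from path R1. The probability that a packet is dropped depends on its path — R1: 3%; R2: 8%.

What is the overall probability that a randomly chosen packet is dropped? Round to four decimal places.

P(R1) = 1 − (0.32) = 0.68.
P(L) = P(L|R1)·P(R1) + P(L|R2)·P(R2)
      = 0.03·0.68 + 0.08·0.32
      = 0.0204 + 0.0256 = 0.046

P(L) ≈ 0.0460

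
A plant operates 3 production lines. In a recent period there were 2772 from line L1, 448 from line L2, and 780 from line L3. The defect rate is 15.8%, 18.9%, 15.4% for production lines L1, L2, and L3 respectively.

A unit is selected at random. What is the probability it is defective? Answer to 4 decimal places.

0.1607

Total: 2772 + 448 + 780 = 4000.
P(L1) = 2772/4000 = 0.693. P(L2) = 448/4000 = 0.112. P(L3) = 780/4000 = 0.195.
P(D) = P(D|L1)·P(L1) + P(D|L2)·P(L2) + P(D|L3)·P(L3)
      = 0.158·0.693 + 0.189·0.112 + 0.154·0.195
      = 0.109494 + 0.021168 + 0.03003 = 0.160692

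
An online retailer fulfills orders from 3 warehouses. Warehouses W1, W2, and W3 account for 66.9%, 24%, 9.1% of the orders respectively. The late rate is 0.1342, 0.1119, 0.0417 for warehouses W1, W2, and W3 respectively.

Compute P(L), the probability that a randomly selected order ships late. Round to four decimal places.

P(L) = P(L|W1)·P(W1) + P(L|W2)·P(W2) + P(L|W3)·P(W3)
      = 0.1342·0.669 + 0.1119·0.24 + 0.0417·0.091
      = 0.0897798 + 0.026856 + 0.0037947 = 0.1204305

P(L) ≈ 0.1204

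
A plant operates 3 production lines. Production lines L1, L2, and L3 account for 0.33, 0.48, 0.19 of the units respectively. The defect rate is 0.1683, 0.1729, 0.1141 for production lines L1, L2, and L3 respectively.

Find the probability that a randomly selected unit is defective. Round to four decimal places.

0.1602

By the law of total probability,
P(D) = P(D|L1)·P(L1) + P(D|L2)·P(L2) + P(D|L3)·P(L3)
      = 0.1683·0.33 + 0.1729·0.48 + 0.1141·0.19
      = 0.055539 + 0.082992 + 0.021679 = 0.16021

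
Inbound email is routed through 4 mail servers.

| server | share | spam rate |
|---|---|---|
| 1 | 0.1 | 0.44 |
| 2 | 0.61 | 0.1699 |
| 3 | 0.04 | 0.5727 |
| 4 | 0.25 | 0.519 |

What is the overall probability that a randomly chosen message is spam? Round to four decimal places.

0.3003

P(S) = P(S|1)·P(1) + P(S|2)·P(2) + P(S|3)·P(3) + P(S|4)·P(4)
      = 0.44·0.1 + 0.1699·0.61 + 0.5727·0.04 + 0.519·0.25
      = 0.044 + 0.103639 + 0.022908 + 0.12975 = 0.300297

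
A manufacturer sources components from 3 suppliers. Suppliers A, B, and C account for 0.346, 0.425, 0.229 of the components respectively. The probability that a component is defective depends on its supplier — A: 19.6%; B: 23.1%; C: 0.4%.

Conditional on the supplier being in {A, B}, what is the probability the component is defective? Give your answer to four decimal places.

P(D|S) ≈ 0.2153

Let S = {A, B}.
P(S) = 0.346 + 0.425 = 0.771.
P(D ∩ S) = 0.196·0.346 + 0.231·0.425 = 0.067816 + 0.098175 = 0.165991.
P(D | S) = 0.165991 / 0.771 = 0.215293…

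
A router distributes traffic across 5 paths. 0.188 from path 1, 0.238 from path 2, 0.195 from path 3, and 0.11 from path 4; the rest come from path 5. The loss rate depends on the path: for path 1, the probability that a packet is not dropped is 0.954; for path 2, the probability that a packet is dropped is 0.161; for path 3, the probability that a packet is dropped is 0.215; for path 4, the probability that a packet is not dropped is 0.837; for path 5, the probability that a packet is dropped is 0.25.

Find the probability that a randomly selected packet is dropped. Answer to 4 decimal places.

P(5) = 1 − (0.188 + 0.238 + 0.195 + 0.11) = 0.269.
P(L|1) = 1 − 0.954 = 0.046.
P(L|4) = 1 − 0.837 = 0.163.
P(L) = P(L|1)·P(1) + P(L|2)·P(2) + P(L|3)·P(3) + P(L|4)·P(4) + P(L|5)·P(5)
      = 0.046·0.188 + 0.161·0.238 + 0.215·0.195 + 0.163·0.11 + 0.25·0.269
      = 0.008648 + 0.038318 + 0.041925 + 0.01793 + 0.06725 = 0.174071

0.1741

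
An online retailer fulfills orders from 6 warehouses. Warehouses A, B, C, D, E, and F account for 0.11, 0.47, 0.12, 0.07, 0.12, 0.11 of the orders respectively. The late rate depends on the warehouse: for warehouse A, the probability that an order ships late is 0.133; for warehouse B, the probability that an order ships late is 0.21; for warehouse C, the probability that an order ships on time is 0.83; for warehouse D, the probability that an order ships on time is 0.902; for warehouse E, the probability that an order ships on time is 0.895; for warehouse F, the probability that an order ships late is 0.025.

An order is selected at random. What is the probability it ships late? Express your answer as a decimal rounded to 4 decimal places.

P(L|C) = 1 − 0.83 = 0.17.
P(L|D) = 1 − 0.902 = 0.098.
P(L|E) = 1 − 0.895 = 0.105.
Using total probability over the partition,
P(L) = P(L|A)·P(A) + P(L|B)·P(B) + P(L|C)·P(C) + P(L|D)·P(D) + P(L|E)·P(E) + P(L|F)·P(F)
      = 0.133·0.11 + 0.21·0.47 + 0.17·0.12 + 0.098·0.07 + 0.105·0.12 + 0.025·0.11
      = 0.01463 + 0.0987 + 0.0204 + 0.00686 + 0.0126 + 0.00275 = 0.15594

P(L) ≈ 0.1559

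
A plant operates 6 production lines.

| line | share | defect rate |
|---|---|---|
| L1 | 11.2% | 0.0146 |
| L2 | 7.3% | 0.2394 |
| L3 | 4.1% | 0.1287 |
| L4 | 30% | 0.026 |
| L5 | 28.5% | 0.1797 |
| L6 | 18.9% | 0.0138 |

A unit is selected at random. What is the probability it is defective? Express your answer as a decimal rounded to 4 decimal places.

0.0860

P(D) = P(D|L1)·P(L1) + P(D|L2)·P(L2) + P(D|L3)·P(L3) + P(D|L4)·P(L4) + P(D|L5)·P(L5) + P(D|L6)·P(L6)
      = 0.0146·0.112 + 0.2394·0.073 + 0.1287·0.041 + 0.026·0.3 + 0.1797·0.285 + 0.0138·0.189
      = 0.0016352 + 0.0174762 + 0.0052767 + 0.0078 + 0.0512145 + 0.0026082 = 0.0860108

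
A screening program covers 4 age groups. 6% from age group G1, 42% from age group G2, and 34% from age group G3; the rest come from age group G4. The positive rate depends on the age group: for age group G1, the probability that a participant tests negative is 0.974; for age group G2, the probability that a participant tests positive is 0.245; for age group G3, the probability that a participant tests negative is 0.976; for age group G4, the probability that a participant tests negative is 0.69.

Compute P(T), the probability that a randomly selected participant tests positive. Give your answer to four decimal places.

0.1684

P(G4) = 1 − (0.06 + 0.42 + 0.34) = 0.18.
P(T|G1) = 1 − 0.974 = 0.026.
P(T|G3) = 1 − 0.976 = 0.024.
P(T|G4) = 1 − 0.69 = 0.31.
Using total probability over the partition,
P(T) = P(T|G1)·P(G1) + P(T|G2)·P(G2) + P(T|G3)·P(G3) + P(T|G4)·P(G4)
      = 0.026·0.06 + 0.245·0.42 + 0.024·0.34 + 0.31·0.18
      = 0.00156 + 0.1029 + 0.00816 + 0.0558 = 0.16842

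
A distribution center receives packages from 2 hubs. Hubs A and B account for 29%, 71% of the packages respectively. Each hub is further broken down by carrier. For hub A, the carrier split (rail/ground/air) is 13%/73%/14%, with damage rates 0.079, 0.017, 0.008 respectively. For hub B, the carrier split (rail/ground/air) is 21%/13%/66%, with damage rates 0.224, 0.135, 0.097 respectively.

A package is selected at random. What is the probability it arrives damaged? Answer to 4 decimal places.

0.0982

P(D|A) = 0.13·0.079 + 0.73·0.017 + 0.14·0.008 = 0.01027 + 0.01241 + 0.00112 = 0.0238
P(D|B) = 0.21·0.224 + 0.13·0.135 + 0.66·0.097 = 0.04704 + 0.01755 + 0.06402 = 0.12861
By total probability over the outer partition,
P(D) = 0.29·0.0238 + 0.71·0.12861
      = 0.006902 + 0.0913131 = 0.0982151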